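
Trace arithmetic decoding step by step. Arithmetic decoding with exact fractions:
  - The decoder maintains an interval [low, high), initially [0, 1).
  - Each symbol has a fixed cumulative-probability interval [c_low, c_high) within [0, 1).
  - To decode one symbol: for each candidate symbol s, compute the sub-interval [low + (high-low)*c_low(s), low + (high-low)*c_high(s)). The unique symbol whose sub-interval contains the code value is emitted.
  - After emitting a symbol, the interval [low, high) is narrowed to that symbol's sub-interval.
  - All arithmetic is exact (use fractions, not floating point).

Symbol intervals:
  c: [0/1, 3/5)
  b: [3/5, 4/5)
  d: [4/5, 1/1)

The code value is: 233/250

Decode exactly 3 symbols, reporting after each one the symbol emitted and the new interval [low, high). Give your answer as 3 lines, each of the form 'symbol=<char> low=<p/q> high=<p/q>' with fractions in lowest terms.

Answer: symbol=d low=4/5 high=1/1
symbol=b low=23/25 high=24/25
symbol=c low=23/25 high=118/125

Derivation:
Step 1: interval [0/1, 1/1), width = 1/1 - 0/1 = 1/1
  'c': [0/1 + 1/1*0/1, 0/1 + 1/1*3/5) = [0/1, 3/5)
  'b': [0/1 + 1/1*3/5, 0/1 + 1/1*4/5) = [3/5, 4/5)
  'd': [0/1 + 1/1*4/5, 0/1 + 1/1*1/1) = [4/5, 1/1) <- contains code 233/250
  emit 'd', narrow to [4/5, 1/1)
Step 2: interval [4/5, 1/1), width = 1/1 - 4/5 = 1/5
  'c': [4/5 + 1/5*0/1, 4/5 + 1/5*3/5) = [4/5, 23/25)
  'b': [4/5 + 1/5*3/5, 4/5 + 1/5*4/5) = [23/25, 24/25) <- contains code 233/250
  'd': [4/5 + 1/5*4/5, 4/5 + 1/5*1/1) = [24/25, 1/1)
  emit 'b', narrow to [23/25, 24/25)
Step 3: interval [23/25, 24/25), width = 24/25 - 23/25 = 1/25
  'c': [23/25 + 1/25*0/1, 23/25 + 1/25*3/5) = [23/25, 118/125) <- contains code 233/250
  'b': [23/25 + 1/25*3/5, 23/25 + 1/25*4/5) = [118/125, 119/125)
  'd': [23/25 + 1/25*4/5, 23/25 + 1/25*1/1) = [119/125, 24/25)
  emit 'c', narrow to [23/25, 118/125)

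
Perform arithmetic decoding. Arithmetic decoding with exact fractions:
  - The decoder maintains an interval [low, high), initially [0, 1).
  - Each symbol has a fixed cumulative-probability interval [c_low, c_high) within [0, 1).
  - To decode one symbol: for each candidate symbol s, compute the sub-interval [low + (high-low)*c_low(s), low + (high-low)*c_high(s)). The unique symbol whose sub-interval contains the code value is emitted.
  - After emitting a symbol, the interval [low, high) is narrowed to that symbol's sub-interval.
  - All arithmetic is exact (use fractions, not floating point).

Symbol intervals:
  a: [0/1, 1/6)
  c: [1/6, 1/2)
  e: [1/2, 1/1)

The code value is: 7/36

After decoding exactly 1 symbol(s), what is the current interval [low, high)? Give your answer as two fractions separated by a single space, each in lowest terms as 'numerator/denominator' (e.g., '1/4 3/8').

Step 1: interval [0/1, 1/1), width = 1/1 - 0/1 = 1/1
  'a': [0/1 + 1/1*0/1, 0/1 + 1/1*1/6) = [0/1, 1/6)
  'c': [0/1 + 1/1*1/6, 0/1 + 1/1*1/2) = [1/6, 1/2) <- contains code 7/36
  'e': [0/1 + 1/1*1/2, 0/1 + 1/1*1/1) = [1/2, 1/1)
  emit 'c', narrow to [1/6, 1/2)

Answer: 1/6 1/2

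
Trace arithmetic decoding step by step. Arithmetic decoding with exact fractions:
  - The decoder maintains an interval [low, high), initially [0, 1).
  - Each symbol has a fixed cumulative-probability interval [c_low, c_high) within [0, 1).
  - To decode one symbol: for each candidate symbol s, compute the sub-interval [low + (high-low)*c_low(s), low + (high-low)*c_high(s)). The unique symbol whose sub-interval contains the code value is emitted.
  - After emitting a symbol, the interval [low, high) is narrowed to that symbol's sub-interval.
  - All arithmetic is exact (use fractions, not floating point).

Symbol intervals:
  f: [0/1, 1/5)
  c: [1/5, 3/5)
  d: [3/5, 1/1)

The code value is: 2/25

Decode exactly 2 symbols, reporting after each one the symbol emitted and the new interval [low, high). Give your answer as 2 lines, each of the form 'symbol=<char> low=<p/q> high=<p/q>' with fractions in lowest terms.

Answer: symbol=f low=0/1 high=1/5
symbol=c low=1/25 high=3/25

Derivation:
Step 1: interval [0/1, 1/1), width = 1/1 - 0/1 = 1/1
  'f': [0/1 + 1/1*0/1, 0/1 + 1/1*1/5) = [0/1, 1/5) <- contains code 2/25
  'c': [0/1 + 1/1*1/5, 0/1 + 1/1*3/5) = [1/5, 3/5)
  'd': [0/1 + 1/1*3/5, 0/1 + 1/1*1/1) = [3/5, 1/1)
  emit 'f', narrow to [0/1, 1/5)
Step 2: interval [0/1, 1/5), width = 1/5 - 0/1 = 1/5
  'f': [0/1 + 1/5*0/1, 0/1 + 1/5*1/5) = [0/1, 1/25)
  'c': [0/1 + 1/5*1/5, 0/1 + 1/5*3/5) = [1/25, 3/25) <- contains code 2/25
  'd': [0/1 + 1/5*3/5, 0/1 + 1/5*1/1) = [3/25, 1/5)
  emit 'c', narrow to [1/25, 3/25)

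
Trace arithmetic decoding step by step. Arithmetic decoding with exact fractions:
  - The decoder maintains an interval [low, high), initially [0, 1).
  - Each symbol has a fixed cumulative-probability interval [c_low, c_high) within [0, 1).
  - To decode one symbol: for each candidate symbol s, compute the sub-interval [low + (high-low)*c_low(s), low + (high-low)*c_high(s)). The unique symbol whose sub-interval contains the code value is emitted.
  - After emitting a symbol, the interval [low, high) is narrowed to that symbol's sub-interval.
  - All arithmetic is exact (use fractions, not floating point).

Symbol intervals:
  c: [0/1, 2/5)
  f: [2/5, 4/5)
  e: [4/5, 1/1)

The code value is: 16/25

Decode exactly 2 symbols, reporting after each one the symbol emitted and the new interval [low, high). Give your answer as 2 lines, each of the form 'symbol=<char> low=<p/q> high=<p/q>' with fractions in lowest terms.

Step 1: interval [0/1, 1/1), width = 1/1 - 0/1 = 1/1
  'c': [0/1 + 1/1*0/1, 0/1 + 1/1*2/5) = [0/1, 2/5)
  'f': [0/1 + 1/1*2/5, 0/1 + 1/1*4/5) = [2/5, 4/5) <- contains code 16/25
  'e': [0/1 + 1/1*4/5, 0/1 + 1/1*1/1) = [4/5, 1/1)
  emit 'f', narrow to [2/5, 4/5)
Step 2: interval [2/5, 4/5), width = 4/5 - 2/5 = 2/5
  'c': [2/5 + 2/5*0/1, 2/5 + 2/5*2/5) = [2/5, 14/25)
  'f': [2/5 + 2/5*2/5, 2/5 + 2/5*4/5) = [14/25, 18/25) <- contains code 16/25
  'e': [2/5 + 2/5*4/5, 2/5 + 2/5*1/1) = [18/25, 4/5)
  emit 'f', narrow to [14/25, 18/25)

Answer: symbol=f low=2/5 high=4/5
symbol=f low=14/25 high=18/25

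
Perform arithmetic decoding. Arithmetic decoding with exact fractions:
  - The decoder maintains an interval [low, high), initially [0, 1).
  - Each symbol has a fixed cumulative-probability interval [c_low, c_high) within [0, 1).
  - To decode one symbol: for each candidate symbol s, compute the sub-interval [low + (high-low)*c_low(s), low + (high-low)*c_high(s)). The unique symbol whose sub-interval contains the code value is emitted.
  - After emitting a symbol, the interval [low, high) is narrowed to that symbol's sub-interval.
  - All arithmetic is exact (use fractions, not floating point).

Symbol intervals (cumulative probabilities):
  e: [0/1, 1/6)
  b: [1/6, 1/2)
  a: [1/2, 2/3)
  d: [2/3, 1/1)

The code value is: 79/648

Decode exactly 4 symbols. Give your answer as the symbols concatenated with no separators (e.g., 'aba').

Answer: edbe

Derivation:
Step 1: interval [0/1, 1/1), width = 1/1 - 0/1 = 1/1
  'e': [0/1 + 1/1*0/1, 0/1 + 1/1*1/6) = [0/1, 1/6) <- contains code 79/648
  'b': [0/1 + 1/1*1/6, 0/1 + 1/1*1/2) = [1/6, 1/2)
  'a': [0/1 + 1/1*1/2, 0/1 + 1/1*2/3) = [1/2, 2/3)
  'd': [0/1 + 1/1*2/3, 0/1 + 1/1*1/1) = [2/3, 1/1)
  emit 'e', narrow to [0/1, 1/6)
Step 2: interval [0/1, 1/6), width = 1/6 - 0/1 = 1/6
  'e': [0/1 + 1/6*0/1, 0/1 + 1/6*1/6) = [0/1, 1/36)
  'b': [0/1 + 1/6*1/6, 0/1 + 1/6*1/2) = [1/36, 1/12)
  'a': [0/1 + 1/6*1/2, 0/1 + 1/6*2/3) = [1/12, 1/9)
  'd': [0/1 + 1/6*2/3, 0/1 + 1/6*1/1) = [1/9, 1/6) <- contains code 79/648
  emit 'd', narrow to [1/9, 1/6)
Step 3: interval [1/9, 1/6), width = 1/6 - 1/9 = 1/18
  'e': [1/9 + 1/18*0/1, 1/9 + 1/18*1/6) = [1/9, 13/108)
  'b': [1/9 + 1/18*1/6, 1/9 + 1/18*1/2) = [13/108, 5/36) <- contains code 79/648
  'a': [1/9 + 1/18*1/2, 1/9 + 1/18*2/3) = [5/36, 4/27)
  'd': [1/9 + 1/18*2/3, 1/9 + 1/18*1/1) = [4/27, 1/6)
  emit 'b', narrow to [13/108, 5/36)
Step 4: interval [13/108, 5/36), width = 5/36 - 13/108 = 1/54
  'e': [13/108 + 1/54*0/1, 13/108 + 1/54*1/6) = [13/108, 10/81) <- contains code 79/648
  'b': [13/108 + 1/54*1/6, 13/108 + 1/54*1/2) = [10/81, 7/54)
  'a': [13/108 + 1/54*1/2, 13/108 + 1/54*2/3) = [7/54, 43/324)
  'd': [13/108 + 1/54*2/3, 13/108 + 1/54*1/1) = [43/324, 5/36)
  emit 'e', narrow to [13/108, 10/81)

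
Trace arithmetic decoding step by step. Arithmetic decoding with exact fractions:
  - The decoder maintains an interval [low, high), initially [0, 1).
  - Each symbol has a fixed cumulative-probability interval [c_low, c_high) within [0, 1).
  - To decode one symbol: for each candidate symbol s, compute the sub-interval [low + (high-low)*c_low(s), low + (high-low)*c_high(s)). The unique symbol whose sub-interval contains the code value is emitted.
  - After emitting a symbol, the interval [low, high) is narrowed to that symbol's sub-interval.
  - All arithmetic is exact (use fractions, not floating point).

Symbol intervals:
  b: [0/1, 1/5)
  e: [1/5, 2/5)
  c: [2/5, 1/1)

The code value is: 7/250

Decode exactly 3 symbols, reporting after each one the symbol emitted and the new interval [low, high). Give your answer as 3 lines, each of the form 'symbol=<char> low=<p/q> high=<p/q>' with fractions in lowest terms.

Answer: symbol=b low=0/1 high=1/5
symbol=b low=0/1 high=1/25
symbol=c low=2/125 high=1/25

Derivation:
Step 1: interval [0/1, 1/1), width = 1/1 - 0/1 = 1/1
  'b': [0/1 + 1/1*0/1, 0/1 + 1/1*1/5) = [0/1, 1/5) <- contains code 7/250
  'e': [0/1 + 1/1*1/5, 0/1 + 1/1*2/5) = [1/5, 2/5)
  'c': [0/1 + 1/1*2/5, 0/1 + 1/1*1/1) = [2/5, 1/1)
  emit 'b', narrow to [0/1, 1/5)
Step 2: interval [0/1, 1/5), width = 1/5 - 0/1 = 1/5
  'b': [0/1 + 1/5*0/1, 0/1 + 1/5*1/5) = [0/1, 1/25) <- contains code 7/250
  'e': [0/1 + 1/5*1/5, 0/1 + 1/5*2/5) = [1/25, 2/25)
  'c': [0/1 + 1/5*2/5, 0/1 + 1/5*1/1) = [2/25, 1/5)
  emit 'b', narrow to [0/1, 1/25)
Step 3: interval [0/1, 1/25), width = 1/25 - 0/1 = 1/25
  'b': [0/1 + 1/25*0/1, 0/1 + 1/25*1/5) = [0/1, 1/125)
  'e': [0/1 + 1/25*1/5, 0/1 + 1/25*2/5) = [1/125, 2/125)
  'c': [0/1 + 1/25*2/5, 0/1 + 1/25*1/1) = [2/125, 1/25) <- contains code 7/250
  emit 'c', narrow to [2/125, 1/25)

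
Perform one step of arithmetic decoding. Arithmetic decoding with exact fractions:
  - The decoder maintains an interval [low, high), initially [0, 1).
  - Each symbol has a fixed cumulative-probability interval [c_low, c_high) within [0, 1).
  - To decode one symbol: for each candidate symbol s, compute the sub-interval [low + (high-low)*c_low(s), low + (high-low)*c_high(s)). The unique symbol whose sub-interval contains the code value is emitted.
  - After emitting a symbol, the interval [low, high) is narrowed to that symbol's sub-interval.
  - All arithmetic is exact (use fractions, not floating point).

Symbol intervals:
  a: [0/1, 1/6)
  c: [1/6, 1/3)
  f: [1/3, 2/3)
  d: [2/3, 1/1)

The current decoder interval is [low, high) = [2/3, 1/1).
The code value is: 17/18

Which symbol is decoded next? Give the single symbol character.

Interval width = high − low = 1/1 − 2/3 = 1/3
Scaled code = (code − low) / width = (17/18 − 2/3) / 1/3 = 5/6
  a: [0/1, 1/6) 
  c: [1/6, 1/3) 
  f: [1/3, 2/3) 
  d: [2/3, 1/1) ← scaled code falls here ✓

Answer: d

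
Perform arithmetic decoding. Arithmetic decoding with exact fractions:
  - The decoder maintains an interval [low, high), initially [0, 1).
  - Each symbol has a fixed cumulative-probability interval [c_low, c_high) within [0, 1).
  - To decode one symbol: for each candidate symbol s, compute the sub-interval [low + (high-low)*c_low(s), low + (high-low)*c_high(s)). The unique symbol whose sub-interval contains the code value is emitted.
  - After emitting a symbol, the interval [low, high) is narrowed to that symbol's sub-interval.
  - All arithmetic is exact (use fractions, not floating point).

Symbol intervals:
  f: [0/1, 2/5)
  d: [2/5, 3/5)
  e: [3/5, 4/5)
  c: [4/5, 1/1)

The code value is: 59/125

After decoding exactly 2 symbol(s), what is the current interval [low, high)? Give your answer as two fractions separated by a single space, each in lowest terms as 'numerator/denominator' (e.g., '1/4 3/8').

Answer: 2/5 12/25

Derivation:
Step 1: interval [0/1, 1/1), width = 1/1 - 0/1 = 1/1
  'f': [0/1 + 1/1*0/1, 0/1 + 1/1*2/5) = [0/1, 2/5)
  'd': [0/1 + 1/1*2/5, 0/1 + 1/1*3/5) = [2/5, 3/5) <- contains code 59/125
  'e': [0/1 + 1/1*3/5, 0/1 + 1/1*4/5) = [3/5, 4/5)
  'c': [0/1 + 1/1*4/5, 0/1 + 1/1*1/1) = [4/5, 1/1)
  emit 'd', narrow to [2/5, 3/5)
Step 2: interval [2/5, 3/5), width = 3/5 - 2/5 = 1/5
  'f': [2/5 + 1/5*0/1, 2/5 + 1/5*2/5) = [2/5, 12/25) <- contains code 59/125
  'd': [2/5 + 1/5*2/5, 2/5 + 1/5*3/5) = [12/25, 13/25)
  'e': [2/5 + 1/5*3/5, 2/5 + 1/5*4/5) = [13/25, 14/25)
  'c': [2/5 + 1/5*4/5, 2/5 + 1/5*1/1) = [14/25, 3/5)
  emit 'f', narrow to [2/5, 12/25)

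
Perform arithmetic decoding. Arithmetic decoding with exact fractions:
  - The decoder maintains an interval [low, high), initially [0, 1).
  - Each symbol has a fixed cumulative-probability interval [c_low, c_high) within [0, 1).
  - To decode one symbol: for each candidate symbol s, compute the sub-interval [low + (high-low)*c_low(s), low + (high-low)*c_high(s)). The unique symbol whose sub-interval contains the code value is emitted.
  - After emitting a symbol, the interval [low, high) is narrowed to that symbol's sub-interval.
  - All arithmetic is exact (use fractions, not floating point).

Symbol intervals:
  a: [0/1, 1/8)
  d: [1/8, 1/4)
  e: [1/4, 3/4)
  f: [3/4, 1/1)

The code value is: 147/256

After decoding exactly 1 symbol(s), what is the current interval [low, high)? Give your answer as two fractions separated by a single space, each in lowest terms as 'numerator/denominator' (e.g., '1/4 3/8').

Answer: 1/4 3/4

Derivation:
Step 1: interval [0/1, 1/1), width = 1/1 - 0/1 = 1/1
  'a': [0/1 + 1/1*0/1, 0/1 + 1/1*1/8) = [0/1, 1/8)
  'd': [0/1 + 1/1*1/8, 0/1 + 1/1*1/4) = [1/8, 1/4)
  'e': [0/1 + 1/1*1/4, 0/1 + 1/1*3/4) = [1/4, 3/4) <- contains code 147/256
  'f': [0/1 + 1/1*3/4, 0/1 + 1/1*1/1) = [3/4, 1/1)
  emit 'e', narrow to [1/4, 3/4)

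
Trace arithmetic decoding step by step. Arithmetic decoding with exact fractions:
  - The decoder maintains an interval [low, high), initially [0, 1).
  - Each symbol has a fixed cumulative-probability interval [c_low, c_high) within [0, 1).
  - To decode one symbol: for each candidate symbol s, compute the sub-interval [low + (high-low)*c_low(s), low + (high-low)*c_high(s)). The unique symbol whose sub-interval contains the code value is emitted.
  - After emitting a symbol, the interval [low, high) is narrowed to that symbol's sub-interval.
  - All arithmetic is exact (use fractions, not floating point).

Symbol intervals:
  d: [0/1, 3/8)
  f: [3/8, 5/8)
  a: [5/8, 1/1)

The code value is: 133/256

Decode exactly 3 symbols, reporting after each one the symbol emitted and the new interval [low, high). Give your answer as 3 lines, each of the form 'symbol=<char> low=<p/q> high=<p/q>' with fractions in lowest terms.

Step 1: interval [0/1, 1/1), width = 1/1 - 0/1 = 1/1
  'd': [0/1 + 1/1*0/1, 0/1 + 1/1*3/8) = [0/1, 3/8)
  'f': [0/1 + 1/1*3/8, 0/1 + 1/1*5/8) = [3/8, 5/8) <- contains code 133/256
  'a': [0/1 + 1/1*5/8, 0/1 + 1/1*1/1) = [5/8, 1/1)
  emit 'f', narrow to [3/8, 5/8)
Step 2: interval [3/8, 5/8), width = 5/8 - 3/8 = 1/4
  'd': [3/8 + 1/4*0/1, 3/8 + 1/4*3/8) = [3/8, 15/32)
  'f': [3/8 + 1/4*3/8, 3/8 + 1/4*5/8) = [15/32, 17/32) <- contains code 133/256
  'a': [3/8 + 1/4*5/8, 3/8 + 1/4*1/1) = [17/32, 5/8)
  emit 'f', narrow to [15/32, 17/32)
Step 3: interval [15/32, 17/32), width = 17/32 - 15/32 = 1/16
  'd': [15/32 + 1/16*0/1, 15/32 + 1/16*3/8) = [15/32, 63/128)
  'f': [15/32 + 1/16*3/8, 15/32 + 1/16*5/8) = [63/128, 65/128)
  'a': [15/32 + 1/16*5/8, 15/32 + 1/16*1/1) = [65/128, 17/32) <- contains code 133/256
  emit 'a', narrow to [65/128, 17/32)

Answer: symbol=f low=3/8 high=5/8
symbol=f low=15/32 high=17/32
symbol=a low=65/128 high=17/32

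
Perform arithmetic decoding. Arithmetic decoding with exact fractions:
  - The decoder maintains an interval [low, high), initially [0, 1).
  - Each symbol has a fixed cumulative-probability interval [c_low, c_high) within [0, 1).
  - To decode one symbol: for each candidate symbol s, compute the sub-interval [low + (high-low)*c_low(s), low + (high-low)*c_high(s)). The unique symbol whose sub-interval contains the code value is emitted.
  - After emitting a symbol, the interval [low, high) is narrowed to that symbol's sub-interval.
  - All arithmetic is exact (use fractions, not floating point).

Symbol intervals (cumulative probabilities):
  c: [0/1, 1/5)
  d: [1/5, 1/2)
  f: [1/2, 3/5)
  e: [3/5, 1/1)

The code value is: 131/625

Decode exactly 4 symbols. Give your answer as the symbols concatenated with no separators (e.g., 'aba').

Step 1: interval [0/1, 1/1), width = 1/1 - 0/1 = 1/1
  'c': [0/1 + 1/1*0/1, 0/1 + 1/1*1/5) = [0/1, 1/5)
  'd': [0/1 + 1/1*1/5, 0/1 + 1/1*1/2) = [1/5, 1/2) <- contains code 131/625
  'f': [0/1 + 1/1*1/2, 0/1 + 1/1*3/5) = [1/2, 3/5)
  'e': [0/1 + 1/1*3/5, 0/1 + 1/1*1/1) = [3/5, 1/1)
  emit 'd', narrow to [1/5, 1/2)
Step 2: interval [1/5, 1/2), width = 1/2 - 1/5 = 3/10
  'c': [1/5 + 3/10*0/1, 1/5 + 3/10*1/5) = [1/5, 13/50) <- contains code 131/625
  'd': [1/5 + 3/10*1/5, 1/5 + 3/10*1/2) = [13/50, 7/20)
  'f': [1/5 + 3/10*1/2, 1/5 + 3/10*3/5) = [7/20, 19/50)
  'e': [1/5 + 3/10*3/5, 1/5 + 3/10*1/1) = [19/50, 1/2)
  emit 'c', narrow to [1/5, 13/50)
Step 3: interval [1/5, 13/50), width = 13/50 - 1/5 = 3/50
  'c': [1/5 + 3/50*0/1, 1/5 + 3/50*1/5) = [1/5, 53/250) <- contains code 131/625
  'd': [1/5 + 3/50*1/5, 1/5 + 3/50*1/2) = [53/250, 23/100)
  'f': [1/5 + 3/50*1/2, 1/5 + 3/50*3/5) = [23/100, 59/250)
  'e': [1/5 + 3/50*3/5, 1/5 + 3/50*1/1) = [59/250, 13/50)
  emit 'c', narrow to [1/5, 53/250)
Step 4: interval [1/5, 53/250), width = 53/250 - 1/5 = 3/250
  'c': [1/5 + 3/250*0/1, 1/5 + 3/250*1/5) = [1/5, 253/1250)
  'd': [1/5 + 3/250*1/5, 1/5 + 3/250*1/2) = [253/1250, 103/500)
  'f': [1/5 + 3/250*1/2, 1/5 + 3/250*3/5) = [103/500, 259/1250)
  'e': [1/5 + 3/250*3/5, 1/5 + 3/250*1/1) = [259/1250, 53/250) <- contains code 131/625
  emit 'e', narrow to [259/1250, 53/250)

Answer: dcce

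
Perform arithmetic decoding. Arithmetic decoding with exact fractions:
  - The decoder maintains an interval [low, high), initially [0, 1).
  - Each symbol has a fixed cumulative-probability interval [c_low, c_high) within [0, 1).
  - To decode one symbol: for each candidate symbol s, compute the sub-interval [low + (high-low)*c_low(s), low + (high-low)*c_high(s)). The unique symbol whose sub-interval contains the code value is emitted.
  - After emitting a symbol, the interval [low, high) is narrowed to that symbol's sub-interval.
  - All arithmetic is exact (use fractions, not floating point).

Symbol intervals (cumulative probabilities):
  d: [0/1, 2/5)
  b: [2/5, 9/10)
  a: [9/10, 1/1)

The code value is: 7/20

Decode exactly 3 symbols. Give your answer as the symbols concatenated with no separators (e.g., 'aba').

Answer: dba

Derivation:
Step 1: interval [0/1, 1/1), width = 1/1 - 0/1 = 1/1
  'd': [0/1 + 1/1*0/1, 0/1 + 1/1*2/5) = [0/1, 2/5) <- contains code 7/20
  'b': [0/1 + 1/1*2/5, 0/1 + 1/1*9/10) = [2/5, 9/10)
  'a': [0/1 + 1/1*9/10, 0/1 + 1/1*1/1) = [9/10, 1/1)
  emit 'd', narrow to [0/1, 2/5)
Step 2: interval [0/1, 2/5), width = 2/5 - 0/1 = 2/5
  'd': [0/1 + 2/5*0/1, 0/1 + 2/5*2/5) = [0/1, 4/25)
  'b': [0/1 + 2/5*2/5, 0/1 + 2/5*9/10) = [4/25, 9/25) <- contains code 7/20
  'a': [0/1 + 2/5*9/10, 0/1 + 2/5*1/1) = [9/25, 2/5)
  emit 'b', narrow to [4/25, 9/25)
Step 3: interval [4/25, 9/25), width = 9/25 - 4/25 = 1/5
  'd': [4/25 + 1/5*0/1, 4/25 + 1/5*2/5) = [4/25, 6/25)
  'b': [4/25 + 1/5*2/5, 4/25 + 1/5*9/10) = [6/25, 17/50)
  'a': [4/25 + 1/5*9/10, 4/25 + 1/5*1/1) = [17/50, 9/25) <- contains code 7/20
  emit 'a', narrow to [17/50, 9/25)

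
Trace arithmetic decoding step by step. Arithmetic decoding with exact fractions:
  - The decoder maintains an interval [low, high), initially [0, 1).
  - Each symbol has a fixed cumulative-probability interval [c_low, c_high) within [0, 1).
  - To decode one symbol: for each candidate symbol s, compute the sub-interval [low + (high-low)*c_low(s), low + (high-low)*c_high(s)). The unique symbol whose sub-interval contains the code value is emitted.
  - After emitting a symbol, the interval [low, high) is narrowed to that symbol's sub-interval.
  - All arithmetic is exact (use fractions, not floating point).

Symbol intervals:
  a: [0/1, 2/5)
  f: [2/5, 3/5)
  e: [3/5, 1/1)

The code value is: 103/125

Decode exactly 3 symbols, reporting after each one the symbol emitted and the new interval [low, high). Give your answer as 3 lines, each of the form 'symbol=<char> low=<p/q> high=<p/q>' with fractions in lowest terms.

Answer: symbol=e low=3/5 high=1/1
symbol=f low=19/25 high=21/25
symbol=e low=101/125 high=21/25

Derivation:
Step 1: interval [0/1, 1/1), width = 1/1 - 0/1 = 1/1
  'a': [0/1 + 1/1*0/1, 0/1 + 1/1*2/5) = [0/1, 2/5)
  'f': [0/1 + 1/1*2/5, 0/1 + 1/1*3/5) = [2/5, 3/5)
  'e': [0/1 + 1/1*3/5, 0/1 + 1/1*1/1) = [3/5, 1/1) <- contains code 103/125
  emit 'e', narrow to [3/5, 1/1)
Step 2: interval [3/5, 1/1), width = 1/1 - 3/5 = 2/5
  'a': [3/5 + 2/5*0/1, 3/5 + 2/5*2/5) = [3/5, 19/25)
  'f': [3/5 + 2/5*2/5, 3/5 + 2/5*3/5) = [19/25, 21/25) <- contains code 103/125
  'e': [3/5 + 2/5*3/5, 3/5 + 2/5*1/1) = [21/25, 1/1)
  emit 'f', narrow to [19/25, 21/25)
Step 3: interval [19/25, 21/25), width = 21/25 - 19/25 = 2/25
  'a': [19/25 + 2/25*0/1, 19/25 + 2/25*2/5) = [19/25, 99/125)
  'f': [19/25 + 2/25*2/5, 19/25 + 2/25*3/5) = [99/125, 101/125)
  'e': [19/25 + 2/25*3/5, 19/25 + 2/25*1/1) = [101/125, 21/25) <- contains code 103/125
  emit 'e', narrow to [101/125, 21/25)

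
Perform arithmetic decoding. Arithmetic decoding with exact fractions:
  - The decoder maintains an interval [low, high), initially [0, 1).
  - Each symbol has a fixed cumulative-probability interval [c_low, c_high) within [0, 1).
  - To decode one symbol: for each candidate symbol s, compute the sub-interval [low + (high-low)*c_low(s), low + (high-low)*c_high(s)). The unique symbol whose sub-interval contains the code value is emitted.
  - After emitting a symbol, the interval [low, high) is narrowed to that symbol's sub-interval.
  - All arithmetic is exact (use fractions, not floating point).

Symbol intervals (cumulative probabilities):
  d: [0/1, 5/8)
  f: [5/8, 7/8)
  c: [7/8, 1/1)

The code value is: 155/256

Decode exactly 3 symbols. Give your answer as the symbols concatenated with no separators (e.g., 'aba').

Step 1: interval [0/1, 1/1), width = 1/1 - 0/1 = 1/1
  'd': [0/1 + 1/1*0/1, 0/1 + 1/1*5/8) = [0/1, 5/8) <- contains code 155/256
  'f': [0/1 + 1/1*5/8, 0/1 + 1/1*7/8) = [5/8, 7/8)
  'c': [0/1 + 1/1*7/8, 0/1 + 1/1*1/1) = [7/8, 1/1)
  emit 'd', narrow to [0/1, 5/8)
Step 2: interval [0/1, 5/8), width = 5/8 - 0/1 = 5/8
  'd': [0/1 + 5/8*0/1, 0/1 + 5/8*5/8) = [0/1, 25/64)
  'f': [0/1 + 5/8*5/8, 0/1 + 5/8*7/8) = [25/64, 35/64)
  'c': [0/1 + 5/8*7/8, 0/1 + 5/8*1/1) = [35/64, 5/8) <- contains code 155/256
  emit 'c', narrow to [35/64, 5/8)
Step 3: interval [35/64, 5/8), width = 5/8 - 35/64 = 5/64
  'd': [35/64 + 5/64*0/1, 35/64 + 5/64*5/8) = [35/64, 305/512)
  'f': [35/64 + 5/64*5/8, 35/64 + 5/64*7/8) = [305/512, 315/512) <- contains code 155/256
  'c': [35/64 + 5/64*7/8, 35/64 + 5/64*1/1) = [315/512, 5/8)
  emit 'f', narrow to [305/512, 315/512)

Answer: dcf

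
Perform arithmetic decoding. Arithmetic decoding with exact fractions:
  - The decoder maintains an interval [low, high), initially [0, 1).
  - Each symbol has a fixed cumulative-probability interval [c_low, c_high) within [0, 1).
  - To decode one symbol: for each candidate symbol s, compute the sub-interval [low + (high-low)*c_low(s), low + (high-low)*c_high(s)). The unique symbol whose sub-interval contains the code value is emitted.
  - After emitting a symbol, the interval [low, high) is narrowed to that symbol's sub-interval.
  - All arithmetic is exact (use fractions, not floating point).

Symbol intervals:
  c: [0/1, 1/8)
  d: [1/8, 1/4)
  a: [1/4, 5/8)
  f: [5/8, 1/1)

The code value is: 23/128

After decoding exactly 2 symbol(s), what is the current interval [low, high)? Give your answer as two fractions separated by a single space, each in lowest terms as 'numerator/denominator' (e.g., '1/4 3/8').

Answer: 5/32 13/64

Derivation:
Step 1: interval [0/1, 1/1), width = 1/1 - 0/1 = 1/1
  'c': [0/1 + 1/1*0/1, 0/1 + 1/1*1/8) = [0/1, 1/8)
  'd': [0/1 + 1/1*1/8, 0/1 + 1/1*1/4) = [1/8, 1/4) <- contains code 23/128
  'a': [0/1 + 1/1*1/4, 0/1 + 1/1*5/8) = [1/4, 5/8)
  'f': [0/1 + 1/1*5/8, 0/1 + 1/1*1/1) = [5/8, 1/1)
  emit 'd', narrow to [1/8, 1/4)
Step 2: interval [1/8, 1/4), width = 1/4 - 1/8 = 1/8
  'c': [1/8 + 1/8*0/1, 1/8 + 1/8*1/8) = [1/8, 9/64)
  'd': [1/8 + 1/8*1/8, 1/8 + 1/8*1/4) = [9/64, 5/32)
  'a': [1/8 + 1/8*1/4, 1/8 + 1/8*5/8) = [5/32, 13/64) <- contains code 23/128
  'f': [1/8 + 1/8*5/8, 1/8 + 1/8*1/1) = [13/64, 1/4)
  emit 'a', narrow to [5/32, 13/64)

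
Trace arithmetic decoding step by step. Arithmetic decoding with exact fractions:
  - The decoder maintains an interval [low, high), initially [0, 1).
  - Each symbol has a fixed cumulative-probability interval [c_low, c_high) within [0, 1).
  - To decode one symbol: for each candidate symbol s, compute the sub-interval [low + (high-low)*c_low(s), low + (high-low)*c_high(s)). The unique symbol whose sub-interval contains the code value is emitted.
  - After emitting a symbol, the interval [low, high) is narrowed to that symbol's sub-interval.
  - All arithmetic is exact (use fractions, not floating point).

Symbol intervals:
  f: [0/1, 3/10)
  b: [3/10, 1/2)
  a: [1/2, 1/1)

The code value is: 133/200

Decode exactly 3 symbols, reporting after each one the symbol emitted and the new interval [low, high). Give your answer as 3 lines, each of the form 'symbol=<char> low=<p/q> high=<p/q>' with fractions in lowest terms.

Step 1: interval [0/1, 1/1), width = 1/1 - 0/1 = 1/1
  'f': [0/1 + 1/1*0/1, 0/1 + 1/1*3/10) = [0/1, 3/10)
  'b': [0/1 + 1/1*3/10, 0/1 + 1/1*1/2) = [3/10, 1/2)
  'a': [0/1 + 1/1*1/2, 0/1 + 1/1*1/1) = [1/2, 1/1) <- contains code 133/200
  emit 'a', narrow to [1/2, 1/1)
Step 2: interval [1/2, 1/1), width = 1/1 - 1/2 = 1/2
  'f': [1/2 + 1/2*0/1, 1/2 + 1/2*3/10) = [1/2, 13/20)
  'b': [1/2 + 1/2*3/10, 1/2 + 1/2*1/2) = [13/20, 3/4) <- contains code 133/200
  'a': [1/2 + 1/2*1/2, 1/2 + 1/2*1/1) = [3/4, 1/1)
  emit 'b', narrow to [13/20, 3/4)
Step 3: interval [13/20, 3/4), width = 3/4 - 13/20 = 1/10
  'f': [13/20 + 1/10*0/1, 13/20 + 1/10*3/10) = [13/20, 17/25) <- contains code 133/200
  'b': [13/20 + 1/10*3/10, 13/20 + 1/10*1/2) = [17/25, 7/10)
  'a': [13/20 + 1/10*1/2, 13/20 + 1/10*1/1) = [7/10, 3/4)
  emit 'f', narrow to [13/20, 17/25)

Answer: symbol=a low=1/2 high=1/1
symbol=b low=13/20 high=3/4
symbol=f low=13/20 high=17/25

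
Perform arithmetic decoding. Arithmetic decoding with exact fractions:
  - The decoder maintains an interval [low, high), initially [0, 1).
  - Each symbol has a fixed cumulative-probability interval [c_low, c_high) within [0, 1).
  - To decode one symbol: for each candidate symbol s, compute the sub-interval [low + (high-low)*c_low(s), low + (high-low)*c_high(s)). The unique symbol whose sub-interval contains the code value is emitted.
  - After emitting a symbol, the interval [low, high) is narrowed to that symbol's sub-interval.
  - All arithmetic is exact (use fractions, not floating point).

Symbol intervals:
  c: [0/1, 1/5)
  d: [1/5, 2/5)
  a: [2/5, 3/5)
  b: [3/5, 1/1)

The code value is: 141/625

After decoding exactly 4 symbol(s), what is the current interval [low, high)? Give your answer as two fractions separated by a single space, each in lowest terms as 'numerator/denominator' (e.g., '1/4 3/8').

Answer: 28/125 142/625

Derivation:
Step 1: interval [0/1, 1/1), width = 1/1 - 0/1 = 1/1
  'c': [0/1 + 1/1*0/1, 0/1 + 1/1*1/5) = [0/1, 1/5)
  'd': [0/1 + 1/1*1/5, 0/1 + 1/1*2/5) = [1/5, 2/5) <- contains code 141/625
  'a': [0/1 + 1/1*2/5, 0/1 + 1/1*3/5) = [2/5, 3/5)
  'b': [0/1 + 1/1*3/5, 0/1 + 1/1*1/1) = [3/5, 1/1)
  emit 'd', narrow to [1/5, 2/5)
Step 2: interval [1/5, 2/5), width = 2/5 - 1/5 = 1/5
  'c': [1/5 + 1/5*0/1, 1/5 + 1/5*1/5) = [1/5, 6/25) <- contains code 141/625
  'd': [1/5 + 1/5*1/5, 1/5 + 1/5*2/5) = [6/25, 7/25)
  'a': [1/5 + 1/5*2/5, 1/5 + 1/5*3/5) = [7/25, 8/25)
  'b': [1/5 + 1/5*3/5, 1/5 + 1/5*1/1) = [8/25, 2/5)
  emit 'c', narrow to [1/5, 6/25)
Step 3: interval [1/5, 6/25), width = 6/25 - 1/5 = 1/25
  'c': [1/5 + 1/25*0/1, 1/5 + 1/25*1/5) = [1/5, 26/125)
  'd': [1/5 + 1/25*1/5, 1/5 + 1/25*2/5) = [26/125, 27/125)
  'a': [1/5 + 1/25*2/5, 1/5 + 1/25*3/5) = [27/125, 28/125)
  'b': [1/5 + 1/25*3/5, 1/5 + 1/25*1/1) = [28/125, 6/25) <- contains code 141/625
  emit 'b', narrow to [28/125, 6/25)
Step 4: interval [28/125, 6/25), width = 6/25 - 28/125 = 2/125
  'c': [28/125 + 2/125*0/1, 28/125 + 2/125*1/5) = [28/125, 142/625) <- contains code 141/625
  'd': [28/125 + 2/125*1/5, 28/125 + 2/125*2/5) = [142/625, 144/625)
  'a': [28/125 + 2/125*2/5, 28/125 + 2/125*3/5) = [144/625, 146/625)
  'b': [28/125 + 2/125*3/5, 28/125 + 2/125*1/1) = [146/625, 6/25)
  emit 'c', narrow to [28/125, 142/625)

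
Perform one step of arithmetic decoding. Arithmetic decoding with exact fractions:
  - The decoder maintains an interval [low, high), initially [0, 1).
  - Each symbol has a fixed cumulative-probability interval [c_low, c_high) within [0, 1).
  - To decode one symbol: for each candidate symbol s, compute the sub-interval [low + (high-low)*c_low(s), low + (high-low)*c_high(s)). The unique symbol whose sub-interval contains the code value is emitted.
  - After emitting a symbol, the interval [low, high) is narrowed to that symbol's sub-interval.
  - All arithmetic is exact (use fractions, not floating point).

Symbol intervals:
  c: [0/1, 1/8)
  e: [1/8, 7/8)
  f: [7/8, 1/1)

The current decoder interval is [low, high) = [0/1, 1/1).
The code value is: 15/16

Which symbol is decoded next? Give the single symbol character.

Answer: f

Derivation:
Interval width = high − low = 1/1 − 0/1 = 1/1
Scaled code = (code − low) / width = (15/16 − 0/1) / 1/1 = 15/16
  c: [0/1, 1/8) 
  e: [1/8, 7/8) 
  f: [7/8, 1/1) ← scaled code falls here ✓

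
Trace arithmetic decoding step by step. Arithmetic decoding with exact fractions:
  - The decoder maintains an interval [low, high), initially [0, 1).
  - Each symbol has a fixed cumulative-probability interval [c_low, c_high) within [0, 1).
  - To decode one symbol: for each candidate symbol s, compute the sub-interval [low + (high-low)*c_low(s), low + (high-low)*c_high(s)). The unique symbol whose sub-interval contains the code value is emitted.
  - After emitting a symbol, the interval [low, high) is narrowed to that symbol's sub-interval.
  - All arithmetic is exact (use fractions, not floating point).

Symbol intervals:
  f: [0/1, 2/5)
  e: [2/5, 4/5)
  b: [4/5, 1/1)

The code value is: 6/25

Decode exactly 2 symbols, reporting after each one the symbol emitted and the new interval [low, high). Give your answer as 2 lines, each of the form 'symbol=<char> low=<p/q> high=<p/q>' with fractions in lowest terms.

Answer: symbol=f low=0/1 high=2/5
symbol=e low=4/25 high=8/25

Derivation:
Step 1: interval [0/1, 1/1), width = 1/1 - 0/1 = 1/1
  'f': [0/1 + 1/1*0/1, 0/1 + 1/1*2/5) = [0/1, 2/5) <- contains code 6/25
  'e': [0/1 + 1/1*2/5, 0/1 + 1/1*4/5) = [2/5, 4/5)
  'b': [0/1 + 1/1*4/5, 0/1 + 1/1*1/1) = [4/5, 1/1)
  emit 'f', narrow to [0/1, 2/5)
Step 2: interval [0/1, 2/5), width = 2/5 - 0/1 = 2/5
  'f': [0/1 + 2/5*0/1, 0/1 + 2/5*2/5) = [0/1, 4/25)
  'e': [0/1 + 2/5*2/5, 0/1 + 2/5*4/5) = [4/25, 8/25) <- contains code 6/25
  'b': [0/1 + 2/5*4/5, 0/1 + 2/5*1/1) = [8/25, 2/5)
  emit 'e', narrow to [4/25, 8/25)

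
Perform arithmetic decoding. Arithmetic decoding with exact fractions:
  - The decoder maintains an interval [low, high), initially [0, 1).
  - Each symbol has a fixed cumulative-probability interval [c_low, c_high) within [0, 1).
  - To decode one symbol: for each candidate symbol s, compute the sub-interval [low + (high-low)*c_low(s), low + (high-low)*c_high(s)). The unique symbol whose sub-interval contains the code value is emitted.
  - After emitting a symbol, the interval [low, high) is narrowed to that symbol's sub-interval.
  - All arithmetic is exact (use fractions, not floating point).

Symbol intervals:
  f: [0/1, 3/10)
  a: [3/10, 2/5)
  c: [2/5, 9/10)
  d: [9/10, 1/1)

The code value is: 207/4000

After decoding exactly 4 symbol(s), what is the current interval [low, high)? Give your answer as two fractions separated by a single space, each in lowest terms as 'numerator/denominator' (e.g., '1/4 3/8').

Answer: 99/2000 27/500

Derivation:
Step 1: interval [0/1, 1/1), width = 1/1 - 0/1 = 1/1
  'f': [0/1 + 1/1*0/1, 0/1 + 1/1*3/10) = [0/1, 3/10) <- contains code 207/4000
  'a': [0/1 + 1/1*3/10, 0/1 + 1/1*2/5) = [3/10, 2/5)
  'c': [0/1 + 1/1*2/5, 0/1 + 1/1*9/10) = [2/5, 9/10)
  'd': [0/1 + 1/1*9/10, 0/1 + 1/1*1/1) = [9/10, 1/1)
  emit 'f', narrow to [0/1, 3/10)
Step 2: interval [0/1, 3/10), width = 3/10 - 0/1 = 3/10
  'f': [0/1 + 3/10*0/1, 0/1 + 3/10*3/10) = [0/1, 9/100) <- contains code 207/4000
  'a': [0/1 + 3/10*3/10, 0/1 + 3/10*2/5) = [9/100, 3/25)
  'c': [0/1 + 3/10*2/5, 0/1 + 3/10*9/10) = [3/25, 27/100)
  'd': [0/1 + 3/10*9/10, 0/1 + 3/10*1/1) = [27/100, 3/10)
  emit 'f', narrow to [0/1, 9/100)
Step 3: interval [0/1, 9/100), width = 9/100 - 0/1 = 9/100
  'f': [0/1 + 9/100*0/1, 0/1 + 9/100*3/10) = [0/1, 27/1000)
  'a': [0/1 + 9/100*3/10, 0/1 + 9/100*2/5) = [27/1000, 9/250)
  'c': [0/1 + 9/100*2/5, 0/1 + 9/100*9/10) = [9/250, 81/1000) <- contains code 207/4000
  'd': [0/1 + 9/100*9/10, 0/1 + 9/100*1/1) = [81/1000, 9/100)
  emit 'c', narrow to [9/250, 81/1000)
Step 4: interval [9/250, 81/1000), width = 81/1000 - 9/250 = 9/200
  'f': [9/250 + 9/200*0/1, 9/250 + 9/200*3/10) = [9/250, 99/2000)
  'a': [9/250 + 9/200*3/10, 9/250 + 9/200*2/5) = [99/2000, 27/500) <- contains code 207/4000
  'c': [9/250 + 9/200*2/5, 9/250 + 9/200*9/10) = [27/500, 153/2000)
  'd': [9/250 + 9/200*9/10, 9/250 + 9/200*1/1) = [153/2000, 81/1000)
  emit 'a', narrow to [99/2000, 27/500)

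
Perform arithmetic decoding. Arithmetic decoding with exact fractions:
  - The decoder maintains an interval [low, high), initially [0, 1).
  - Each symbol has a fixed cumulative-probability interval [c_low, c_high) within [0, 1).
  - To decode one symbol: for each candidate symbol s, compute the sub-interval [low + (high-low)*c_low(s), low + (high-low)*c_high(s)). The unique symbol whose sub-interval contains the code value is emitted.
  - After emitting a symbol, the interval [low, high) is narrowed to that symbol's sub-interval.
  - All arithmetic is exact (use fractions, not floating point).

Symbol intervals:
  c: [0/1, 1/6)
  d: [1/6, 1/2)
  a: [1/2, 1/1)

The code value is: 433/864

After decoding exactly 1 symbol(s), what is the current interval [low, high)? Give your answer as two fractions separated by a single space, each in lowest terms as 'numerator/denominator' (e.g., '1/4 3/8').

Answer: 1/2 1/1

Derivation:
Step 1: interval [0/1, 1/1), width = 1/1 - 0/1 = 1/1
  'c': [0/1 + 1/1*0/1, 0/1 + 1/1*1/6) = [0/1, 1/6)
  'd': [0/1 + 1/1*1/6, 0/1 + 1/1*1/2) = [1/6, 1/2)
  'a': [0/1 + 1/1*1/2, 0/1 + 1/1*1/1) = [1/2, 1/1) <- contains code 433/864
  emit 'a', narrow to [1/2, 1/1)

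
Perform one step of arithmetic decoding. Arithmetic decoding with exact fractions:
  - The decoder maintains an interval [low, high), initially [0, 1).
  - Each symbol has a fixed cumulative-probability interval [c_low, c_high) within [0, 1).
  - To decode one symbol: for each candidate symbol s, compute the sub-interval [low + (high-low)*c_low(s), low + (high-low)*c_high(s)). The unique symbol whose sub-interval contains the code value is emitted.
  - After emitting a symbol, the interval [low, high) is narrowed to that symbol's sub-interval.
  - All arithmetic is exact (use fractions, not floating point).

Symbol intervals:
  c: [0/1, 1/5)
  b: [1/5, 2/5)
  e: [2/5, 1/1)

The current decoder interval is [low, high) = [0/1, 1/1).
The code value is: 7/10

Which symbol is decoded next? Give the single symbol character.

Interval width = high − low = 1/1 − 0/1 = 1/1
Scaled code = (code − low) / width = (7/10 − 0/1) / 1/1 = 7/10
  c: [0/1, 1/5) 
  b: [1/5, 2/5) 
  e: [2/5, 1/1) ← scaled code falls here ✓

Answer: e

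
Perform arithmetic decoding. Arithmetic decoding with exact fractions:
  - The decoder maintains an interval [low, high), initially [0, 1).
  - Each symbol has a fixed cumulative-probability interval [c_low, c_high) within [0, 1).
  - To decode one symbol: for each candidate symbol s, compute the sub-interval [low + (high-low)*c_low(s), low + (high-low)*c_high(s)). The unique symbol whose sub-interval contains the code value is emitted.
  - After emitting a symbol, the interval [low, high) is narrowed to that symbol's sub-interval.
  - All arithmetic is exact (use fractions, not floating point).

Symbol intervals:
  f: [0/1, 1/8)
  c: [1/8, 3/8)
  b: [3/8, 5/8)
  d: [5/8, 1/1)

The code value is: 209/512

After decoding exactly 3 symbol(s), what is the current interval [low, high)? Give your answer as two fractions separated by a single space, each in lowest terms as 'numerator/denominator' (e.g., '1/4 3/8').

Step 1: interval [0/1, 1/1), width = 1/1 - 0/1 = 1/1
  'f': [0/1 + 1/1*0/1, 0/1 + 1/1*1/8) = [0/1, 1/8)
  'c': [0/1 + 1/1*1/8, 0/1 + 1/1*3/8) = [1/8, 3/8)
  'b': [0/1 + 1/1*3/8, 0/1 + 1/1*5/8) = [3/8, 5/8) <- contains code 209/512
  'd': [0/1 + 1/1*5/8, 0/1 + 1/1*1/1) = [5/8, 1/1)
  emit 'b', narrow to [3/8, 5/8)
Step 2: interval [3/8, 5/8), width = 5/8 - 3/8 = 1/4
  'f': [3/8 + 1/4*0/1, 3/8 + 1/4*1/8) = [3/8, 13/32)
  'c': [3/8 + 1/4*1/8, 3/8 + 1/4*3/8) = [13/32, 15/32) <- contains code 209/512
  'b': [3/8 + 1/4*3/8, 3/8 + 1/4*5/8) = [15/32, 17/32)
  'd': [3/8 + 1/4*5/8, 3/8 + 1/4*1/1) = [17/32, 5/8)
  emit 'c', narrow to [13/32, 15/32)
Step 3: interval [13/32, 15/32), width = 15/32 - 13/32 = 1/16
  'f': [13/32 + 1/16*0/1, 13/32 + 1/16*1/8) = [13/32, 53/128) <- contains code 209/512
  'c': [13/32 + 1/16*1/8, 13/32 + 1/16*3/8) = [53/128, 55/128)
  'b': [13/32 + 1/16*3/8, 13/32 + 1/16*5/8) = [55/128, 57/128)
  'd': [13/32 + 1/16*5/8, 13/32 + 1/16*1/1) = [57/128, 15/32)
  emit 'f', narrow to [13/32, 53/128)

Answer: 13/32 53/128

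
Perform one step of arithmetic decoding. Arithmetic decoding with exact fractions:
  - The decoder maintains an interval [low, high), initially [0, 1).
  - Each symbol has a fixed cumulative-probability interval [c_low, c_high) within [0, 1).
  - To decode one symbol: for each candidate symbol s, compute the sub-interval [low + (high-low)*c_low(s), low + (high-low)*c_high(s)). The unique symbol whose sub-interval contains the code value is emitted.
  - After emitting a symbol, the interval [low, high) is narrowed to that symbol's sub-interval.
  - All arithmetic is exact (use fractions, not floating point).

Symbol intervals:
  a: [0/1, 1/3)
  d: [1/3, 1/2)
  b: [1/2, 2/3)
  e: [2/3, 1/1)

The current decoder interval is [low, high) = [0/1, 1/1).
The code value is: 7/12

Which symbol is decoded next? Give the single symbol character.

Interval width = high − low = 1/1 − 0/1 = 1/1
Scaled code = (code − low) / width = (7/12 − 0/1) / 1/1 = 7/12
  a: [0/1, 1/3) 
  d: [1/3, 1/2) 
  b: [1/2, 2/3) ← scaled code falls here ✓
  e: [2/3, 1/1) 

Answer: b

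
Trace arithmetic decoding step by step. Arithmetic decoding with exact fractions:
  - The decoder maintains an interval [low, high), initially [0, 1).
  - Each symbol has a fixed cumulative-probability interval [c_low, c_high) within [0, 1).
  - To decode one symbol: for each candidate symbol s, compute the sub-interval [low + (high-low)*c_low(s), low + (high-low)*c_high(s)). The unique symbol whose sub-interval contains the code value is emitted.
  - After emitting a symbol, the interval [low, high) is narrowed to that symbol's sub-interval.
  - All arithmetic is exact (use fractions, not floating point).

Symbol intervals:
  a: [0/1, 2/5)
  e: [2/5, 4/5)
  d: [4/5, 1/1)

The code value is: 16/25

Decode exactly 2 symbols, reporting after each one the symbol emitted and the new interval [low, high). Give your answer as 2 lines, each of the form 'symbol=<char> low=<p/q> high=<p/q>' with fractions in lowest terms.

Answer: symbol=e low=2/5 high=4/5
symbol=e low=14/25 high=18/25

Derivation:
Step 1: interval [0/1, 1/1), width = 1/1 - 0/1 = 1/1
  'a': [0/1 + 1/1*0/1, 0/1 + 1/1*2/5) = [0/1, 2/5)
  'e': [0/1 + 1/1*2/5, 0/1 + 1/1*4/5) = [2/5, 4/5) <- contains code 16/25
  'd': [0/1 + 1/1*4/5, 0/1 + 1/1*1/1) = [4/5, 1/1)
  emit 'e', narrow to [2/5, 4/5)
Step 2: interval [2/5, 4/5), width = 4/5 - 2/5 = 2/5
  'a': [2/5 + 2/5*0/1, 2/5 + 2/5*2/5) = [2/5, 14/25)
  'e': [2/5 + 2/5*2/5, 2/5 + 2/5*4/5) = [14/25, 18/25) <- contains code 16/25
  'd': [2/5 + 2/5*4/5, 2/5 + 2/5*1/1) = [18/25, 4/5)
  emit 'e', narrow to [14/25, 18/25)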